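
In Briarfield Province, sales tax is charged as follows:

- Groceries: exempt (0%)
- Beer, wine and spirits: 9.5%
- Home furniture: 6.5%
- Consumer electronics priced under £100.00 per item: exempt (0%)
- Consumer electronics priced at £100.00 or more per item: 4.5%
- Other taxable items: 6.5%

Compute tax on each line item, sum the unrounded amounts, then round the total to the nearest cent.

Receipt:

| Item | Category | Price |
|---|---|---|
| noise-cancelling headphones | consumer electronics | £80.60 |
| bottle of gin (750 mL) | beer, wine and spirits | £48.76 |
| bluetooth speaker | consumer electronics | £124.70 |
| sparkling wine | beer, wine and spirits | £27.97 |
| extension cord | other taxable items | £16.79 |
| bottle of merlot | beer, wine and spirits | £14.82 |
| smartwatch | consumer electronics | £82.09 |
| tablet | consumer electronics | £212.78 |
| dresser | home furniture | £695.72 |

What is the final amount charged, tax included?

Noise-cancelling headphones £80.60: consumer electronics, under £100.00 → 0% → £0.00
Bottle of gin (750 mL) £48.76: beer, wine and spirits → 9.5% → £4.6322
Bluetooth speaker £124.70: consumer electronics, £100.00 or more → 4.5% → £5.6115
Sparkling wine £27.97: beer, wine and spirits → 9.5% → £2.65715
Extension cord £16.79: other taxable items → 6.5% → £1.09135
Bottle of merlot £14.82: beer, wine and spirits → 9.5% → £1.4079
Smartwatch £82.09: consumer electronics, under £100.00 → 0% → £0.00
Tablet £212.78: consumer electronics, £100.00 or more → 4.5% → £9.5751
Dresser £695.72: home furniture → 6.5% → £45.2218
Subtotal = £1304.23; unrounded tax = £70.197 → £70.20; total due = £1374.43

£1374.43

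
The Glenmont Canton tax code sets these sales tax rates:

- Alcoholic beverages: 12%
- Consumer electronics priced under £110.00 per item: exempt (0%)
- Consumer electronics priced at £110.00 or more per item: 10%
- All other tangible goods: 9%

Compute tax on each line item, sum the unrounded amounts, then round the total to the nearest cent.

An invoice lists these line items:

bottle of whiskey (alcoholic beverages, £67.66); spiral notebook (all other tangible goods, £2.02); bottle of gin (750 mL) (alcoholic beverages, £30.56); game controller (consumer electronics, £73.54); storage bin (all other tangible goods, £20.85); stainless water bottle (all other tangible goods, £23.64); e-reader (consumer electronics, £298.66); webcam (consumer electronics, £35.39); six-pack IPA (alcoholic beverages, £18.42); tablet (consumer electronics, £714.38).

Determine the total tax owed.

Bottle of whiskey £67.66: alcoholic beverages → 12% → £8.1192
Spiral notebook £2.02: all other tangible goods → 9% → £0.1818
Bottle of gin (750 mL) £30.56: alcoholic beverages → 12% → £3.6672
Game controller £73.54: consumer electronics, under £110.00 → 0% → £0.00
Storage bin £20.85: all other tangible goods → 9% → £1.8765
Stainless water bottle £23.64: all other tangible goods → 9% → £2.1276
E-reader £298.66: consumer electronics, £110.00 or more → 10% → £29.866
Webcam £35.39: consumer electronics, under £110.00 → 0% → £0.00
Six-pack IPA £18.42: alcoholic beverages → 12% → £2.2104
Tablet £714.38: consumer electronics, £110.00 or more → 10% → £71.438
Unrounded tax sum = £119.4867 → £119.49

£119.49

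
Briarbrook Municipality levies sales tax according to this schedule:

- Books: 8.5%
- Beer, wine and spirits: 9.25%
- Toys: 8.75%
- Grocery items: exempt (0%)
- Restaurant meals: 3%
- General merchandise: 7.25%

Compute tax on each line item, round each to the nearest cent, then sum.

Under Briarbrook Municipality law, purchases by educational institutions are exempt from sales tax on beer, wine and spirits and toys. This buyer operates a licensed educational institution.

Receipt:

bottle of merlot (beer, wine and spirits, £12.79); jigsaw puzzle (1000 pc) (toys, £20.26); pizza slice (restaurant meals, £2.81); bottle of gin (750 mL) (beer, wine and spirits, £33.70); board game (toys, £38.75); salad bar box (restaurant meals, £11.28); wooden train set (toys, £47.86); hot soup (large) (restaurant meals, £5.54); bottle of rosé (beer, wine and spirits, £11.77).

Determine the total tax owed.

Bottle of merlot £12.79: beer, wine and spirits, buyer-exempt → 0% → £0.00
Jigsaw puzzle (1000 pc) £20.26: toys, buyer-exempt → 0% → £0.00
Pizza slice £2.81: restaurant meals → 3% → £0.08
Bottle of gin (750 mL) £33.70: beer, wine and spirits, buyer-exempt → 0% → £0.00
Board game £38.75: toys, buyer-exempt → 0% → £0.00
Salad bar box £11.28: restaurant meals → 3% → £0.34
Wooden train set £47.86: toys, buyer-exempt → 0% → £0.00
Hot soup (large) £5.54: restaurant meals → 3% → £0.17
Bottle of rosé £11.77: beer, wine and spirits, buyer-exempt → 0% → £0.00
Total tax = £0.08 + £0.34 + £0.17 = £0.59

£0.59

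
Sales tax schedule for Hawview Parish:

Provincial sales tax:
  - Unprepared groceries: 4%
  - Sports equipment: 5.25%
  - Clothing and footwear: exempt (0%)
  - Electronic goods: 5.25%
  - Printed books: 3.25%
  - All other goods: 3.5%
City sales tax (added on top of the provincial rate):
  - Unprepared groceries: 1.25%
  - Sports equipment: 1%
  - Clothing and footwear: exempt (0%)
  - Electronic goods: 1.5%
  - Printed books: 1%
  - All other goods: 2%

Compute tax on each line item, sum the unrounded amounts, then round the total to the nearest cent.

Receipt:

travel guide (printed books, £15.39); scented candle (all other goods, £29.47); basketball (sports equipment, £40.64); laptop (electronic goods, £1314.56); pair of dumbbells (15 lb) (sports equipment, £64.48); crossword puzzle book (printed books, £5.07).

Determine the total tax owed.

£97.79

Travel guide £15.39: printed books → 3.25% + 1% city = 4.25% → £0.654075
Scented candle £29.47: all other goods → 3.5% + 2% city = 5.5% → £1.62085
Basketball £40.64: sports equipment → 5.25% + 1% city = 6.25% → £2.54
Laptop £1314.56: electronic goods → 5.25% + 1.5% city = 6.75% → £88.7328
Pair of dumbbells (15 lb) £64.48: sports equipment → 5.25% + 1% city = 6.25% → £4.03
Crossword puzzle book £5.07: printed books → 3.25% + 1% city = 4.25% → £0.215475
Unrounded tax sum = £97.7932 → £97.79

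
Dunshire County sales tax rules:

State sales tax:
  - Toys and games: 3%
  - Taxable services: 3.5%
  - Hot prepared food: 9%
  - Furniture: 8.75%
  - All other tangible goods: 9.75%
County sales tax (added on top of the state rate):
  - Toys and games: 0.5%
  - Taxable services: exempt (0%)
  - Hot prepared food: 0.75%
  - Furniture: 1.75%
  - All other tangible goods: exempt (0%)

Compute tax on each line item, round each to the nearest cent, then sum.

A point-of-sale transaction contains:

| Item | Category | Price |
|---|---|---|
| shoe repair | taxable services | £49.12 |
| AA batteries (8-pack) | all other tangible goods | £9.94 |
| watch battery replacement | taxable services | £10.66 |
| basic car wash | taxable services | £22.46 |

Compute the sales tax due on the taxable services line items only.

£2.88

Shoe repair £49.12: taxable services → 3.5% + 0% county = 3.5% → £1.72
Watch battery replacement £10.66: taxable services → 3.5% + 0% county = 3.5% → £0.37
Basic car wash £22.46: taxable services → 3.5% + 0% county = 3.5% → £0.79
Tax on taxable services = £1.72 + £0.37 + £0.79 = £2.88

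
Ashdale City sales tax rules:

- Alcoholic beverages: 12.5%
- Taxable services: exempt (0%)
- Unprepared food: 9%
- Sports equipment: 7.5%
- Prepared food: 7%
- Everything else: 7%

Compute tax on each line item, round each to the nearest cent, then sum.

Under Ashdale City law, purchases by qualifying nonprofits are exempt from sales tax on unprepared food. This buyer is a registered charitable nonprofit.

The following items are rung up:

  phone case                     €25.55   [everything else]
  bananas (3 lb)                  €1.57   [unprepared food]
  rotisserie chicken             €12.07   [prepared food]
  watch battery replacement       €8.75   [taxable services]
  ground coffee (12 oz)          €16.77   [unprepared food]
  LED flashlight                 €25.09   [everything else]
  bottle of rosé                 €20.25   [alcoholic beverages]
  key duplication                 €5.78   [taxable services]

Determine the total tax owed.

Phone case €25.55: everything else → 7% → €1.79
Bananas (3 lb) €1.57: unprepared food, buyer-exempt → 0% → €0.00
Rotisserie chicken €12.07: prepared food → 7% → €0.84
Watch battery replacement €8.75: taxable services → 0% → €0.00
Ground coffee (12 oz) €16.77: unprepared food, buyer-exempt → 0% → €0.00
LED flashlight €25.09: everything else → 7% → €1.76
Bottle of rosé €20.25: alcoholic beverages → 12.5% → €2.53
Key duplication €5.78: taxable services → 0% → €0.00
Total tax = €1.79 + €0.84 + €1.76 + €2.53 = €6.92

€6.92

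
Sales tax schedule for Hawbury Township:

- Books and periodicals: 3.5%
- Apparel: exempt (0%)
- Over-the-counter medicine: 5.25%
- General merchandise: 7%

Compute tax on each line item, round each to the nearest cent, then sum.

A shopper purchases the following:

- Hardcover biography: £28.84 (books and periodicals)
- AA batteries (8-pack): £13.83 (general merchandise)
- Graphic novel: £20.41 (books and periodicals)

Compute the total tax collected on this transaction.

Hardcover biography £28.84: books and periodicals → 3.5% → £1.01
AA batteries (8-pack) £13.83: general merchandise → 7% → £0.97
Graphic novel £20.41: books and periodicals → 3.5% → £0.71
Total tax = £1.01 + £0.97 + £0.71 = £2.69

£2.69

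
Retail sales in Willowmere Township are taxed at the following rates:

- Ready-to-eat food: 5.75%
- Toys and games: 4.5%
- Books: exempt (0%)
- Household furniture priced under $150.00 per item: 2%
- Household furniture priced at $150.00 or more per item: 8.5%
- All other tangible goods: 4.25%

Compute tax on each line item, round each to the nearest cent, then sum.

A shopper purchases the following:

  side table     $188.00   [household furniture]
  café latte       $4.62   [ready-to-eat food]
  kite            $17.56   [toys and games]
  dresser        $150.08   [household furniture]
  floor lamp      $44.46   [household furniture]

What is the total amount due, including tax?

$435.41

Side table $188.00: household furniture, $150.00 or more → 8.5% → $15.98
Café latte $4.62: ready-to-eat food → 5.75% → $0.27
Kite $17.56: toys and games → 4.5% → $0.79
Dresser $150.08: household furniture, $150.00 or more → 8.5% → $12.76
Floor lamp $44.46: household furniture, under $150.00 → 2% → $0.89
Subtotal = $404.72; tax = $30.69; total due = $435.41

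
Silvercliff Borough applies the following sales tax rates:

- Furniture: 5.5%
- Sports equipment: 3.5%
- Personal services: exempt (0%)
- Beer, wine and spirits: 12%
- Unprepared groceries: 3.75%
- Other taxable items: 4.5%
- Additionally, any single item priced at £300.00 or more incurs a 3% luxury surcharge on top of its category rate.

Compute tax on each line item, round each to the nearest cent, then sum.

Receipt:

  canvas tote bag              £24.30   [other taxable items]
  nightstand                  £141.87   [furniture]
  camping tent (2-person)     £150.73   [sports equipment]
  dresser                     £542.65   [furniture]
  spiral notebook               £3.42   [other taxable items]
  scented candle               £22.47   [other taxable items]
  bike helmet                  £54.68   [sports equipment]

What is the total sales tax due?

Canvas tote bag £24.30: other taxable items → 4.5% → £1.09
Nightstand £141.87: furniture → 5.5% → £7.80
Camping tent (2-person) £150.73: sports equipment → 3.5% → £5.28
Dresser £542.65: furniture → 5.5% + 3% surcharge = 8.5% → £46.13
Spiral notebook £3.42: other taxable items → 4.5% → £0.15
Scented candle £22.47: other taxable items → 4.5% → £1.01
Bike helmet £54.68: sports equipment → 3.5% → £1.91
Total tax = £1.09 + £7.80 + £5.28 + £46.13 + £0.15 + £1.01 + £1.91 = £63.37

£63.37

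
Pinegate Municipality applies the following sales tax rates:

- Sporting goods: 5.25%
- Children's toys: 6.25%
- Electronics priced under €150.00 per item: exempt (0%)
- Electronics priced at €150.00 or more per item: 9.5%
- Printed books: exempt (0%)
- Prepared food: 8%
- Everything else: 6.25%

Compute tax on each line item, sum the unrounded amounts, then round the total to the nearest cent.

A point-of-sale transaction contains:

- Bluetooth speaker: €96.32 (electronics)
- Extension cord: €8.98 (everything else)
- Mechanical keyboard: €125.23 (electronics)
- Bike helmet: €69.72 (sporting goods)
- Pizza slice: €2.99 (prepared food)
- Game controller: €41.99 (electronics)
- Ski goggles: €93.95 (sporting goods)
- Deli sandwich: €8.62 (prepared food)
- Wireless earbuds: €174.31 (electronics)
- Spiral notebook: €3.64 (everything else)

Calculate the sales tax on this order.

Bluetooth speaker €96.32: electronics, under €150.00 → 0% → €0.00
Extension cord €8.98: everything else → 6.25% → €0.56125
Mechanical keyboard €125.23: electronics, under €150.00 → 0% → €0.00
Bike helmet €69.72: sporting goods → 5.25% → €3.6603
Pizza slice €2.99: prepared food → 8% → €0.2392
Game controller €41.99: electronics, under €150.00 → 0% → €0.00
Ski goggles €93.95: sporting goods → 5.25% → €4.932375
Deli sandwich €8.62: prepared food → 8% → €0.6896
Wireless earbuds €174.31: electronics, €150.00 or more → 9.5% → €16.55945
Spiral notebook €3.64: everything else → 6.25% → €0.2275
Unrounded tax sum = €26.869675 → €26.87

€26.87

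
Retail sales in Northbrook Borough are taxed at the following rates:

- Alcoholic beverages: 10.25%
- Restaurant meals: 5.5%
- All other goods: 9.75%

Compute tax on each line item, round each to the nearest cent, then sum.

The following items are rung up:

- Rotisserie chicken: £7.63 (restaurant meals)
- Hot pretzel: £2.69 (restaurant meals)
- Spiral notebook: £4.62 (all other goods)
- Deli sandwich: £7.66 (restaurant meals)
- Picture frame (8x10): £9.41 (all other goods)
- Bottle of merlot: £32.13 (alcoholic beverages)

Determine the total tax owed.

£5.65

Rotisserie chicken £7.63: restaurant meals → 5.5% → £0.42
Hot pretzel £2.69: restaurant meals → 5.5% → £0.15
Spiral notebook £4.62: all other goods → 9.75% → £0.45
Deli sandwich £7.66: restaurant meals → 5.5% → £0.42
Picture frame (8x10) £9.41: all other goods → 9.75% → £0.92
Bottle of merlot £32.13: alcoholic beverages → 10.25% → £3.29
Total tax = £0.42 + £0.15 + £0.45 + £0.42 + £0.92 + £3.29 = £5.65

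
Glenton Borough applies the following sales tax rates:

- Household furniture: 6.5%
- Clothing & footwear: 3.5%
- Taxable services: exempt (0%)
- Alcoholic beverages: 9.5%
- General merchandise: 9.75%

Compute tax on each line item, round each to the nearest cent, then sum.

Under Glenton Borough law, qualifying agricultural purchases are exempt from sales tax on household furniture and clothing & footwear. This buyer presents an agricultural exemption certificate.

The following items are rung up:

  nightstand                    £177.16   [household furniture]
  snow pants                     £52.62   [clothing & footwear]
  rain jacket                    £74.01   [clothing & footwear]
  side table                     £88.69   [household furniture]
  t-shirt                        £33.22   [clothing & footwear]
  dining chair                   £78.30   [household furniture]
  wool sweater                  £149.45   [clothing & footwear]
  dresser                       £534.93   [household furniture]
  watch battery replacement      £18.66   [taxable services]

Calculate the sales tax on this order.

£0.00

Nightstand £177.16: household furniture, buyer-exempt → 0% → £0.00
Snow pants £52.62: clothing & footwear, buyer-exempt → 0% → £0.00
Rain jacket £74.01: clothing & footwear, buyer-exempt → 0% → £0.00
Side table £88.69: household furniture, buyer-exempt → 0% → £0.00
T-shirt £33.22: clothing & footwear, buyer-exempt → 0% → £0.00
Dining chair £78.30: household furniture, buyer-exempt → 0% → £0.00
Wool sweater £149.45: clothing & footwear, buyer-exempt → 0% → £0.00
Dresser £534.93: household furniture, buyer-exempt → 0% → £0.00
Watch battery replacement £18.66: taxable services → 0% → £0.00
Total tax = £0.00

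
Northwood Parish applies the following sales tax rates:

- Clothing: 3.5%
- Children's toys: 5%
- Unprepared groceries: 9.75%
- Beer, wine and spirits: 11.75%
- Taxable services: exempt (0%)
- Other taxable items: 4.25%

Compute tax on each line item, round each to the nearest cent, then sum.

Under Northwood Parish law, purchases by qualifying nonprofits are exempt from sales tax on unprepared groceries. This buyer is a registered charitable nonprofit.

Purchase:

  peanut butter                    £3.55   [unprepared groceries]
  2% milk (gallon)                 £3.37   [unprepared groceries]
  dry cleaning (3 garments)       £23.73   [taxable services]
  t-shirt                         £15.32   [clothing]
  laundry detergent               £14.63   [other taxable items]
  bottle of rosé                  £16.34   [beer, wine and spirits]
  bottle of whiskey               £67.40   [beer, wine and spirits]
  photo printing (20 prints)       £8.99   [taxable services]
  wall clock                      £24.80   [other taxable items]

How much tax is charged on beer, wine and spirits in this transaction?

£9.84

Bottle of rosé £16.34: beer, wine and spirits → 11.75% → £1.92
Bottle of whiskey £67.40: beer, wine and spirits → 11.75% → £7.92
Tax on beer, wine and spirits = £1.92 + £7.92 = £9.84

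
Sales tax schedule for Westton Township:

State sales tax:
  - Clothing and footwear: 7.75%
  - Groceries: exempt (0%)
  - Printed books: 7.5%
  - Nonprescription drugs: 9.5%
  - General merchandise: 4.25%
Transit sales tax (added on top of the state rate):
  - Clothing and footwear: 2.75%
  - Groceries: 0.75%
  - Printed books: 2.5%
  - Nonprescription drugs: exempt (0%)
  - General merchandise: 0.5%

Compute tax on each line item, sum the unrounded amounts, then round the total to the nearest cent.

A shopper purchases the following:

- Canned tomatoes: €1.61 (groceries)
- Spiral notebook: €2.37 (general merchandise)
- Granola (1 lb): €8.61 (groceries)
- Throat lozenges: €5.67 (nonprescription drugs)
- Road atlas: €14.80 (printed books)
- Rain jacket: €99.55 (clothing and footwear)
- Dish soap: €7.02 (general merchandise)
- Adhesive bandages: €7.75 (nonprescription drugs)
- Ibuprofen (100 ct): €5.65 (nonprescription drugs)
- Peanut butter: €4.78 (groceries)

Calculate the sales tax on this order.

€14.30

Canned tomatoes €1.61: groceries → 0% + 0.75% transit = 0.75% → €0.012075
Spiral notebook €2.37: general merchandise → 4.25% + 0.5% transit = 4.75% → €0.112575
Granola (1 lb) €8.61: groceries → 0% + 0.75% transit = 0.75% → €0.064575
Throat lozenges €5.67: nonprescription drugs → 9.5% + 0% transit = 9.5% → €0.53865
Road atlas €14.80: printed books → 7.5% + 2.5% transit = 10% → €1.48
Rain jacket €99.55: clothing and footwear → 7.75% + 2.75% transit = 10.5% → €10.45275
Dish soap €7.02: general merchandise → 4.25% + 0.5% transit = 4.75% → €0.33345
Adhesive bandages €7.75: nonprescription drugs → 9.5% + 0% transit = 9.5% → €0.73625
Ibuprofen (100 ct) €5.65: nonprescription drugs → 9.5% + 0% transit = 9.5% → €0.53675
Peanut butter €4.78: groceries → 0% + 0.75% transit = 0.75% → €0.03585
Unrounded tax sum = €14.302925 → €14.30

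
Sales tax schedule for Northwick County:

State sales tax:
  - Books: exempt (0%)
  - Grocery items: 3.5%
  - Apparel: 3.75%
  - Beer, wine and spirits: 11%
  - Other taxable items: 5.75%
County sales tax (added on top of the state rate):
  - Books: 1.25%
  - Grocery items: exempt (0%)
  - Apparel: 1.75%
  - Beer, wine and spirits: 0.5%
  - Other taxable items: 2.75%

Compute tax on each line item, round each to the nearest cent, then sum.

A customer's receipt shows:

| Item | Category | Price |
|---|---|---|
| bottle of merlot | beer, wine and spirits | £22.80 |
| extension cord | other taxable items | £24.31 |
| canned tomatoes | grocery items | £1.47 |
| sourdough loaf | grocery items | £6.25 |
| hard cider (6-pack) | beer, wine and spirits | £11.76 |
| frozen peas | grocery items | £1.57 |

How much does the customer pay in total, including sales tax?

£74.52

Bottle of merlot £22.80: beer, wine and spirits → 11% + 0.5% county = 11.5% → £2.62
Extension cord £24.31: other taxable items → 5.75% + 2.75% county = 8.5% → £2.07
Canned tomatoes £1.47: grocery items → 3.5% + 0% county = 3.5% → £0.05
Sourdough loaf £6.25: grocery items → 3.5% + 0% county = 3.5% → £0.22
Hard cider (6-pack) £11.76: beer, wine and spirits → 11% + 0.5% county = 11.5% → £1.35
Frozen peas £1.57: grocery items → 3.5% + 0% county = 3.5% → £0.05
Subtotal = £68.16; tax = £6.36; total due = £74.52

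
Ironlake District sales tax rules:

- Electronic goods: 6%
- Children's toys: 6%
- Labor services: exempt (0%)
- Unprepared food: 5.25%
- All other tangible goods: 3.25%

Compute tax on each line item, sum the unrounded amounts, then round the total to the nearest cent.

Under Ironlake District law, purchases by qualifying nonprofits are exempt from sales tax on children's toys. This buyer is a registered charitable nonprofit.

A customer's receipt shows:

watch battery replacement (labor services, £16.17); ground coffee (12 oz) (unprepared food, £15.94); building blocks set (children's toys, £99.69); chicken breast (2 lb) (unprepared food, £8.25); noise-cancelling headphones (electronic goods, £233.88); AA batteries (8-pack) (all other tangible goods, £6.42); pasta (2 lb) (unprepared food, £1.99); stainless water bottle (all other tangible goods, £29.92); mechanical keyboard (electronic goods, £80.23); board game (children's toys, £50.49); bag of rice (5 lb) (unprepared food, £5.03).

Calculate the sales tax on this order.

£21.67

Watch battery replacement £16.17: labor services → 0% → £0.00
Ground coffee (12 oz) £15.94: unprepared food → 5.25% → £0.83685
Building blocks set £99.69: children's toys, buyer-exempt → 0% → £0.00
Chicken breast (2 lb) £8.25: unprepared food → 5.25% → £0.433125
Noise-cancelling headphones £233.88: electronic goods → 6% → £14.0328
AA batteries (8-pack) £6.42: all other tangible goods → 3.25% → £0.20865
Pasta (2 lb) £1.99: unprepared food → 5.25% → £0.104475
Stainless water bottle £29.92: all other tangible goods → 3.25% → £0.9724
Mechanical keyboard £80.23: electronic goods → 6% → £4.8138
Board game £50.49: children's toys, buyer-exempt → 0% → £0.00
Bag of rice (5 lb) £5.03: unprepared food → 5.25% → £0.264075
Unrounded tax sum = £21.666175 → £21.67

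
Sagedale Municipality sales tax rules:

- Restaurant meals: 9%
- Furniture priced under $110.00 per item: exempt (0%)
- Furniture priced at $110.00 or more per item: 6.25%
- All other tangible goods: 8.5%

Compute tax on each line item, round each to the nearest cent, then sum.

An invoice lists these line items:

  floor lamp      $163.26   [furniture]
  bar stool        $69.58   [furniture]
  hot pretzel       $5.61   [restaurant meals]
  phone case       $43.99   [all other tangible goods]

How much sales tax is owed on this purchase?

$14.44

Floor lamp $163.26: furniture, $110.00 or more → 6.25% → $10.20
Bar stool $69.58: furniture, under $110.00 → 0% → $0.00
Hot pretzel $5.61: restaurant meals → 9% → $0.50
Phone case $43.99: all other tangible goods → 8.5% → $3.74
Total tax = $10.20 + $0.50 + $3.74 = $14.44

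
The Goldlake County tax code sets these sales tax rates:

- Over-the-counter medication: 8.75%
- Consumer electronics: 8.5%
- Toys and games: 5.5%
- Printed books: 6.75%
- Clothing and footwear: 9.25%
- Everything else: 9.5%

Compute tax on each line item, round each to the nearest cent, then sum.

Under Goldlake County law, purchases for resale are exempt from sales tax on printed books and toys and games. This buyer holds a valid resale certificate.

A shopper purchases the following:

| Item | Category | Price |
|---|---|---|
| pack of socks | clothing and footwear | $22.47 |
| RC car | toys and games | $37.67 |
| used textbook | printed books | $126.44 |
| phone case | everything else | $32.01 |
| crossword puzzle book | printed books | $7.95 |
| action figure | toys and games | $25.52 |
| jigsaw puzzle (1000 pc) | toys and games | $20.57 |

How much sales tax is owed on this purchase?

Pack of socks $22.47: clothing and footwear → 9.25% → $2.08
RC car $37.67: toys and games, buyer-exempt → 0% → $0.00
Used textbook $126.44: printed books, buyer-exempt → 0% → $0.00
Phone case $32.01: everything else → 9.5% → $3.04
Crossword puzzle book $7.95: printed books, buyer-exempt → 0% → $0.00
Action figure $25.52: toys and games, buyer-exempt → 0% → $0.00
Jigsaw puzzle (1000 pc) $20.57: toys and games, buyer-exempt → 0% → $0.00
Total tax = $2.08 + $3.04 = $5.12

$5.12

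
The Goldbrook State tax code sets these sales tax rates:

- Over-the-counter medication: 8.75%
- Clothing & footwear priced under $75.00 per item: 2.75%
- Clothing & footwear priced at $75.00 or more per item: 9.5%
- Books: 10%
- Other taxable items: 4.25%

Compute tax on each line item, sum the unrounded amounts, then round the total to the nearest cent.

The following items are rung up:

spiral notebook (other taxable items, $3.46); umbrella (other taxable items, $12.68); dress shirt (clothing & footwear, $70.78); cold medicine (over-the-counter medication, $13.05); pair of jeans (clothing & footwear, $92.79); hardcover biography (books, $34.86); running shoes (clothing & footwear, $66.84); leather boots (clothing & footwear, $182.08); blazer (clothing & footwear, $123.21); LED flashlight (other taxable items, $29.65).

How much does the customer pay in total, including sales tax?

$677.58

Spiral notebook $3.46: other taxable items → 4.25% → $0.14705
Umbrella $12.68: other taxable items → 4.25% → $0.5389
Dress shirt $70.78: clothing & footwear, under $75.00 → 2.75% → $1.94645
Cold medicine $13.05: over-the-counter medication → 8.75% → $1.141875
Pair of jeans $92.79: clothing & footwear, $75.00 or more → 9.5% → $8.81505
Hardcover biography $34.86: books → 10% → $3.486
Running shoes $66.84: clothing & footwear, under $75.00 → 2.75% → $1.8381
Leather boots $182.08: clothing & footwear, $75.00 or more → 9.5% → $17.2976
Blazer $123.21: clothing & footwear, $75.00 or more → 9.5% → $11.70495
LED flashlight $29.65: other taxable items → 4.25% → $1.260125
Subtotal = $629.40; unrounded tax = $48.1761 → $48.18; total due = $677.58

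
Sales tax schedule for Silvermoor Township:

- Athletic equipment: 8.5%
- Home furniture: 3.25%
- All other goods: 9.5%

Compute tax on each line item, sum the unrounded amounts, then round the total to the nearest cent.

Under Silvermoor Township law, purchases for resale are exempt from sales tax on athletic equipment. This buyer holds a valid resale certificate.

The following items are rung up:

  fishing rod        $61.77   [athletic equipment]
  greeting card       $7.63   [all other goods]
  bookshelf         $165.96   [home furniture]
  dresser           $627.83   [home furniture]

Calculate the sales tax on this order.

Fishing rod $61.77: athletic equipment, buyer-exempt → 0% → $0.00
Greeting card $7.63: all other goods → 9.5% → $0.72485
Bookshelf $165.96: home furniture → 3.25% → $5.3937
Dresser $627.83: home furniture → 3.25% → $20.404475
Unrounded tax sum = $26.523025 → $26.52

$26.52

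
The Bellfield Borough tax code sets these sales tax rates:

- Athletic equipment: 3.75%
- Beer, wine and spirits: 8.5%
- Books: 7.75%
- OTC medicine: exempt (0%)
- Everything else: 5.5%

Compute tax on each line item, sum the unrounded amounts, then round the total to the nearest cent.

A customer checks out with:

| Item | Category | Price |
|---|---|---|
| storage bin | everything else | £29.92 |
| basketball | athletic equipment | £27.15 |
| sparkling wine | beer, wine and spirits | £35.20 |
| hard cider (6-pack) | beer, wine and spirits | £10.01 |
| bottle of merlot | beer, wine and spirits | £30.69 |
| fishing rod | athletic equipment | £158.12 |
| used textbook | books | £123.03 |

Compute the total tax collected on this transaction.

£24.58

Storage bin £29.92: everything else → 5.5% → £1.6456
Basketball £27.15: athletic equipment → 3.75% → £1.018125
Sparkling wine £35.20: beer, wine and spirits → 8.5% → £2.992
Hard cider (6-pack) £10.01: beer, wine and spirits → 8.5% → £0.85085
Bottle of merlot £30.69: beer, wine and spirits → 8.5% → £2.60865
Fishing rod £158.12: athletic equipment → 3.75% → £5.9295
Used textbook £123.03: books → 7.75% → £9.534825
Unrounded tax sum = £24.57955 → £24.58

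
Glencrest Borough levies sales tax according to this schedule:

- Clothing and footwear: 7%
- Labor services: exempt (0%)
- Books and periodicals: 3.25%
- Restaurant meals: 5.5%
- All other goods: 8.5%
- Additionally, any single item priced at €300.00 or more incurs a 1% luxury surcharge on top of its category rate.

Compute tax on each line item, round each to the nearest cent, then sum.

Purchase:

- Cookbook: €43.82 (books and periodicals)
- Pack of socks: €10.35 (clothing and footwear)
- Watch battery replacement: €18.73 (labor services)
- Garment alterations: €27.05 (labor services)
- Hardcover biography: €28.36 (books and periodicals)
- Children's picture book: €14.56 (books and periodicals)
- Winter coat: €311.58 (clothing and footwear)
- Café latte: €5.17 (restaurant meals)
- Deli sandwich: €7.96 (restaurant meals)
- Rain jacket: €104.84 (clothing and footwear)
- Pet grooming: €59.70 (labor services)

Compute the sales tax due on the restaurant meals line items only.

€0.72

Café latte €5.17: restaurant meals → 5.5% → €0.28
Deli sandwich €7.96: restaurant meals → 5.5% → €0.44
Tax on restaurant meals = €0.28 + €0.44 = €0.72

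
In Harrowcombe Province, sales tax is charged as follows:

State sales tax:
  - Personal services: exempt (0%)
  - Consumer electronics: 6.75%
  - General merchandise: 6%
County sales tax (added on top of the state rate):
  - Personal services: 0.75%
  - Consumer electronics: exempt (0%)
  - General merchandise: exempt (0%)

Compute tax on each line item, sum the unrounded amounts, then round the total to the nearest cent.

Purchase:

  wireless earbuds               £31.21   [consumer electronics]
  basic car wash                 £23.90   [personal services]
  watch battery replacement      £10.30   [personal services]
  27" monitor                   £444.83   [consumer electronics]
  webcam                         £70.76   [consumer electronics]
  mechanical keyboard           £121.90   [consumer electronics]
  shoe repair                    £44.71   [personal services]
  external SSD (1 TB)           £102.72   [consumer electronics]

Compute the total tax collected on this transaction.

Wireless earbuds £31.21: consumer electronics → 6.75% + 0% county = 6.75% → £2.106675
Basic car wash £23.90: personal services → 0% + 0.75% county = 0.75% → £0.17925
Watch battery replacement £10.30: personal services → 0% + 0.75% county = 0.75% → £0.07725
27" monitor £444.83: consumer electronics → 6.75% + 0% county = 6.75% → £30.026025
Webcam £70.76: consumer electronics → 6.75% + 0% county = 6.75% → £4.7763
Mechanical keyboard £121.90: consumer electronics → 6.75% + 0% county = 6.75% → £8.22825
Shoe repair £44.71: personal services → 0% + 0.75% county = 0.75% → £0.335325
External SSD (1 TB) £102.72: consumer electronics → 6.75% + 0% county = 6.75% → £6.9336
Unrounded tax sum = £52.662675 → £52.66

£52.66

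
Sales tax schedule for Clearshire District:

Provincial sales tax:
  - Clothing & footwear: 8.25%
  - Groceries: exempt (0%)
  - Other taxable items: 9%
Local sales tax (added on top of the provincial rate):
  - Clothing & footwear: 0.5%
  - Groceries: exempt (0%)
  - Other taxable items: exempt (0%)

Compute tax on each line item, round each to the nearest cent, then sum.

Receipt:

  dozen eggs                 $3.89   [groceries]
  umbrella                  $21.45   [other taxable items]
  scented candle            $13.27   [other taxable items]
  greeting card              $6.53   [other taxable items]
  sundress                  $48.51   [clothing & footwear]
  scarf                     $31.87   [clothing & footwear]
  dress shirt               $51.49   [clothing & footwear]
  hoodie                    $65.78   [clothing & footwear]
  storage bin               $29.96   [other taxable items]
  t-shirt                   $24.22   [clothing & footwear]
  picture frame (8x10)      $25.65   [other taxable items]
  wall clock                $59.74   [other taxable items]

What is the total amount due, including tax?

$415.88

Dozen eggs $3.89: groceries → 0% + 0% local = 0% → $0.00
Umbrella $21.45: other taxable items → 9% + 0% local = 9% → $1.93
Scented candle $13.27: other taxable items → 9% + 0% local = 9% → $1.19
Greeting card $6.53: other taxable items → 9% + 0% local = 9% → $0.59
Sundress $48.51: clothing & footwear → 8.25% + 0.5% local = 8.75% → $4.24
Scarf $31.87: clothing & footwear → 8.25% + 0.5% local = 8.75% → $2.79
Dress shirt $51.49: clothing & footwear → 8.25% + 0.5% local = 8.75% → $4.51
Hoodie $65.78: clothing & footwear → 8.25% + 0.5% local = 8.75% → $5.76
Storage bin $29.96: other taxable items → 9% + 0% local = 9% → $2.70
T-shirt $24.22: clothing & footwear → 8.25% + 0.5% local = 8.75% → $2.12
Picture frame (8x10) $25.65: other taxable items → 9% + 0% local = 9% → $2.31
Wall clock $59.74: other taxable items → 9% + 0% local = 9% → $5.38
Subtotal = $382.36; tax = $33.52; total due = $415.88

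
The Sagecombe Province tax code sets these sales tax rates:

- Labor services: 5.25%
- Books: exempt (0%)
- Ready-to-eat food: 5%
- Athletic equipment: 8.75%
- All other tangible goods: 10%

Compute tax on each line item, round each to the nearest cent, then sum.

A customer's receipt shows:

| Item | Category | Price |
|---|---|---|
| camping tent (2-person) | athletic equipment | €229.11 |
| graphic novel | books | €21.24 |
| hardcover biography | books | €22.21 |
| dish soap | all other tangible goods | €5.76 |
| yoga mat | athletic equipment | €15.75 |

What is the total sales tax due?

Camping tent (2-person) €229.11: athletic equipment → 8.75% → €20.05
Graphic novel €21.24: books → 0% → €0.00
Hardcover biography €22.21: books → 0% → €0.00
Dish soap €5.76: all other tangible goods → 10% → €0.58
Yoga mat €15.75: athletic equipment → 8.75% → €1.38
Total tax = €20.05 + €0.58 + €1.38 = €22.01

€22.01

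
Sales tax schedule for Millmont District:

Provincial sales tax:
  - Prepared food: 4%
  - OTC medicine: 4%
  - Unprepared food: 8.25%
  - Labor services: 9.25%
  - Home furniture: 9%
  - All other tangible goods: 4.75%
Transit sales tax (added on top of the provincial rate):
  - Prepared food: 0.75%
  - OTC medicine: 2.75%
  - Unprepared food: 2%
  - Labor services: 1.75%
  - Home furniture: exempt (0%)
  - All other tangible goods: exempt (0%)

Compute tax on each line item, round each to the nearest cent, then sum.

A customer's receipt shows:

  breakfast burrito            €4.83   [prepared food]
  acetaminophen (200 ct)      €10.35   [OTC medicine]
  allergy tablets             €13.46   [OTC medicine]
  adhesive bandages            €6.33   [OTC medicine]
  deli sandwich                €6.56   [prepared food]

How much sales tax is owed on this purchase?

€2.58

Breakfast burrito €4.83: prepared food → 4% + 0.75% transit = 4.75% → €0.23
Acetaminophen (200 ct) €10.35: OTC medicine → 4% + 2.75% transit = 6.75% → €0.70
Allergy tablets €13.46: OTC medicine → 4% + 2.75% transit = 6.75% → €0.91
Adhesive bandages €6.33: OTC medicine → 4% + 2.75% transit = 6.75% → €0.43
Deli sandwich €6.56: prepared food → 4% + 0.75% transit = 4.75% → €0.31
Total tax = €0.23 + €0.70 + €0.91 + €0.43 + €0.31 = €2.58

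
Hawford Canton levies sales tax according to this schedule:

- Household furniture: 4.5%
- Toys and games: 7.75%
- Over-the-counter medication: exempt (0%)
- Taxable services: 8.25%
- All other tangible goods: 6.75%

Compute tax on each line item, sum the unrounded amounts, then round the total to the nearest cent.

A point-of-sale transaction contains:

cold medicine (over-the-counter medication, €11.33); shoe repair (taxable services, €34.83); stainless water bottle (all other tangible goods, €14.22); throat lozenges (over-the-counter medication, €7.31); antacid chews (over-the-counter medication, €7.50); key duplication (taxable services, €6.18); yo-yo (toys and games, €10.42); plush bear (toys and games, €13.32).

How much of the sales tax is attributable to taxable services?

€3.38

Shoe repair €34.83: taxable services → 8.25% → €2.873475
Key duplication €6.18: taxable services → 8.25% → €0.50985
Tax on taxable services: unrounded sum = €3.383325 → €3.38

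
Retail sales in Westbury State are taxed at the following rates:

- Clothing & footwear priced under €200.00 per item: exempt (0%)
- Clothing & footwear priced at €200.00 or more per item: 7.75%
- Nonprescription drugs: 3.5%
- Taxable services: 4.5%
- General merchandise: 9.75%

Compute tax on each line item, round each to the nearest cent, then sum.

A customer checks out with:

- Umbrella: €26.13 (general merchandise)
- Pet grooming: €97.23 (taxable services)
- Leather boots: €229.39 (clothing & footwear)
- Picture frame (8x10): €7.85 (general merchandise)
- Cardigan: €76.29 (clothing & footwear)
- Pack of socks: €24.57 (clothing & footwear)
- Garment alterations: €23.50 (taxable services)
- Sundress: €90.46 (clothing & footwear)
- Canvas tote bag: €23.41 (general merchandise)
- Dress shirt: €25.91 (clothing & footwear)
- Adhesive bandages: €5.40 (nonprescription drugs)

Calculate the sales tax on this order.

€29.01

Umbrella €26.13: general merchandise → 9.75% → €2.55
Pet grooming €97.23: taxable services → 4.5% → €4.38
Leather boots €229.39: clothing & footwear, €200.00 or more → 7.75% → €17.78
Picture frame (8x10) €7.85: general merchandise → 9.75% → €0.77
Cardigan €76.29: clothing & footwear, under €200.00 → 0% → €0.00
Pack of socks €24.57: clothing & footwear, under €200.00 → 0% → €0.00
Garment alterations €23.50: taxable services → 4.5% → €1.06
Sundress €90.46: clothing & footwear, under €200.00 → 0% → €0.00
Canvas tote bag €23.41: general merchandise → 9.75% → €2.28
Dress shirt €25.91: clothing & footwear, under €200.00 → 0% → €0.00
Adhesive bandages €5.40: nonprescription drugs → 3.5% → €0.19
Total tax = €2.55 + €4.38 + €17.78 + €0.77 + €1.06 + €2.28 + €0.19 = €29.01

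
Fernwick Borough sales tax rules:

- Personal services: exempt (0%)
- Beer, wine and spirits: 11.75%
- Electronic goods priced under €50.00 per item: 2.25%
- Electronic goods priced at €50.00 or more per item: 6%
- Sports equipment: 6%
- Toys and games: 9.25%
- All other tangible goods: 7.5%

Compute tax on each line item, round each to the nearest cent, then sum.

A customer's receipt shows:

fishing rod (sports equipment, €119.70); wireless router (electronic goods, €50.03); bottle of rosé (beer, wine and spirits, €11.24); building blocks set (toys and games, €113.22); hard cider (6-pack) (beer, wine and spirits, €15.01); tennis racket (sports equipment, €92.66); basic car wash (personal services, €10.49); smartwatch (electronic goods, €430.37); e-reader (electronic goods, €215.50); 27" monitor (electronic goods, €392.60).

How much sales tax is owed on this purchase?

Fishing rod €119.70: sports equipment → 6% → €7.18
Wireless router €50.03: electronic goods, €50.00 or more → 6% → €3.00
Bottle of rosé €11.24: beer, wine and spirits → 11.75% → €1.32
Building blocks set €113.22: toys and games → 9.25% → €10.47
Hard cider (6-pack) €15.01: beer, wine and spirits → 11.75% → €1.76
Tennis racket €92.66: sports equipment → 6% → €5.56
Basic car wash €10.49: personal services → 0% → €0.00
Smartwatch €430.37: electronic goods, €50.00 or more → 6% → €25.82
E-reader €215.50: electronic goods, €50.00 or more → 6% → €12.93
27" monitor €392.60: electronic goods, €50.00 or more → 6% → €23.56
Total tax = €7.18 + €3.00 + €1.32 + €10.47 + €1.76 + €5.56 + €25.82 + €12.93 + €23.56 = €91.60

€91.60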